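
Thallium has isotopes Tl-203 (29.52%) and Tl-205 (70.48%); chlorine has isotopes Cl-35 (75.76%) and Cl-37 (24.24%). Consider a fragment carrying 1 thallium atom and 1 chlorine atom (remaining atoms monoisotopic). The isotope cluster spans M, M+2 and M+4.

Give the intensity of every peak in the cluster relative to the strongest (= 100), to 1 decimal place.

36.9 : 100.0 : 28.2

Thallium pattern (n=1): 0.2952 : 0.7048
Chlorine pattern (n=1): 0.7576 : 0.2424
Convolve the two distributions (both contribute in 2-u steps):
  M: 0.2952×0.7576 = 0.223644
  M+2: 0.2952×0.2424 + 0.7048×0.7576 = 0.605513
  M+4: 0.7048×0.2424 = 0.170844
Scale to base peak (0.605513) = 100: 36.9 : 100.0 : 28.2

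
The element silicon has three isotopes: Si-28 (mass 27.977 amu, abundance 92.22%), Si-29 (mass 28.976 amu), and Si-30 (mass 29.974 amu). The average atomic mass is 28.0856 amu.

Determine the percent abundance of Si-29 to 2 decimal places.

4.69%

The remaining 7.78% is split between Si-29 (fraction x) and Si-30 (fraction 0.0778 − x).
Substituting: 28.976x + 29.974(0.0778 − x) = 2.2852106
(28.976 − 29.974)x = -0.0467666  ⇒  x = 0.04686, y = 0.03094
Si-29: 4.69%, Si-30: 3.09%.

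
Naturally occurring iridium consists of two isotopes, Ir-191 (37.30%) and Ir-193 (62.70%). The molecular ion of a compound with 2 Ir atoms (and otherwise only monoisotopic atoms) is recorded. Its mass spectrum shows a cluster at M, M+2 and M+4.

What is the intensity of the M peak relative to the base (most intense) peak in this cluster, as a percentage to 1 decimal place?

Binomial terms of (0.3730 + 0.6270)^2: M 0.1391, M+2 0.4677, M+4 0.3931 → M+2 is the base peak.
P(M+2) = C(2,1) × 0.3730^1 × 0.6270^1 = 2 × 0.3730 × 0.6270 = 0.467742 (base)
P(M) = C(2,0) × 0.3730^2 × 0.6270^0 = 1 × 0.139129 × 1.0000 = 0.139129
Relative intensity = 0.139129 / 0.467742 × 100 = 29.7

29.7%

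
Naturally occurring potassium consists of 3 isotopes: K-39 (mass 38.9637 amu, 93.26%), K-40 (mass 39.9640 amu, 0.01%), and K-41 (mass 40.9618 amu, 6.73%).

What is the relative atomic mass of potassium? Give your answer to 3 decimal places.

The abundance-weighted mean is 0.9326 × 38.9637 + 0.0001 × 39.9640 + 0.0673 × 40.9618
= 36.33755 + 0.00400 + 2.75673 = 39.09828 amu

39.098 amu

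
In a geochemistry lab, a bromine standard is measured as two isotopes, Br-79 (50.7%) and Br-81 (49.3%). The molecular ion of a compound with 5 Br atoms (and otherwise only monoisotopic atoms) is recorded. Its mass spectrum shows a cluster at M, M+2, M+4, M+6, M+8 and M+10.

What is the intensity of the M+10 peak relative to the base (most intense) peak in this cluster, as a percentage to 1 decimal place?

9.2%

Term probabilities: M 0.0335, M+2 0.1629, M+4 0.3168, M+6 0.3080, M+8 0.1497, M+10 0.0291. Base peak = M+4.
P(M+4) = C(5,2) × 0.507^3 × 0.493^2 = 10 × 0.13032384 × 0.243049 = 0.316751 (base)
P(M+10) = C(5,5) × 0.507^0 × 0.493^5 = 1 × 1.0000 × 0.0291229 = 0.029123
Relative intensity = 0.029123 / 0.316751 × 100 = 9.2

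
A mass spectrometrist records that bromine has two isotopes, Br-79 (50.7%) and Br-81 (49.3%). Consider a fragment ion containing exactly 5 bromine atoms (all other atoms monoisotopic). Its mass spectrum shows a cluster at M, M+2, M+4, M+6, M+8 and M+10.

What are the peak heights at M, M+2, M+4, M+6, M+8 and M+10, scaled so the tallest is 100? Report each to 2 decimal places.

10.58 : 51.42 : 100.00 : 97.24 : 47.28 : 9.19

Expanding (0.507 + 0.493)^5:
P(M) = 0.507^5 = 0.033500
P(M+2) = 5 × 0.507^4 × 0.493^1 = 0.162873
P(M+4) = 10 × 0.507^3 × 0.493^2 = 0.316751
P(M+6) = 10 × 0.507^2 × 0.493^3 = 0.308004
P(M+8) = 5 × 0.507^1 × 0.493^4 = 0.149750
P(M+10) = 0.493^5 = 0.029123
The M+4 peak is largest (0.316751); scaling to 100 gives 10.58 : 51.42 : 100.00 : 97.24 : 47.28 : 9.19.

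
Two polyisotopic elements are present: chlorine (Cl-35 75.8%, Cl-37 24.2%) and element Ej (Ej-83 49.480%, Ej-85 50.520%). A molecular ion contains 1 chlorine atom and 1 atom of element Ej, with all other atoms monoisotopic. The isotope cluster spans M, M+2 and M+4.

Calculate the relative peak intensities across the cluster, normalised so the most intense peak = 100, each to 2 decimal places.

74.61 : 100.00 : 24.32

Chlorine pattern (n=1): 0.7580 : 0.2420
Element Ej pattern (n=1): 0.4948 : 0.5052
Convolve the two distributions (both contribute in 2-u steps):
  M: 0.7580×0.4948 = 0.375058
  M+2: 0.7580×0.5052 + 0.2420×0.4948 = 0.502683
  M+4: 0.2420×0.5052 = 0.122258
Scale to base peak (0.502683) = 100: 74.61 : 100.00 : 24.32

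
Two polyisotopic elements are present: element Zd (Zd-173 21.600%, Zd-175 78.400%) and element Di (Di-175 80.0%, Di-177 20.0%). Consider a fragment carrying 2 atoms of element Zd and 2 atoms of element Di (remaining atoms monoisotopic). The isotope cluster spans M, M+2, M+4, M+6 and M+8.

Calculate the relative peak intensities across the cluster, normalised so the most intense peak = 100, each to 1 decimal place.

5.9 : 46.0 : 100.0 : 41.7 : 4.9

Element Zd pattern (n=2): 0.046656 : 0.338688 : 0.614656
Element Di pattern (n=2): 0.6400 : 0.3200 : 0.0400
Convolve the two distributions (both contribute in 2-u steps):
  M: 0.046656×0.6400 = 0.029860
  M+2: 0.046656×0.3200 + 0.338688×0.6400 = 0.231690
  M+4: 0.046656×0.0400 + 0.338688×0.3200 + 0.614656×0.6400 = 0.503626
  M+6: 0.338688×0.0400 + 0.614656×0.3200 = 0.210237
  M+8: 0.614656×0.0400 = 0.024586
Scale to base peak (0.503626) = 100: 5.9 : 46.0 : 100.0 : 41.7 : 4.9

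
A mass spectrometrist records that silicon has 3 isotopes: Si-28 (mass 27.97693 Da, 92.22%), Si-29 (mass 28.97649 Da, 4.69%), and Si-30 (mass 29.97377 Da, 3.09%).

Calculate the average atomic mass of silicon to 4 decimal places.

Average mass = Σ (abundance × isotope mass) = 0.9222 × 27.97693 + 0.0469 × 28.97649 + 0.0309 × 29.97377
= 25.800325 + 1.358997 + 0.926189 = 28.085511 Da

28.0855 Da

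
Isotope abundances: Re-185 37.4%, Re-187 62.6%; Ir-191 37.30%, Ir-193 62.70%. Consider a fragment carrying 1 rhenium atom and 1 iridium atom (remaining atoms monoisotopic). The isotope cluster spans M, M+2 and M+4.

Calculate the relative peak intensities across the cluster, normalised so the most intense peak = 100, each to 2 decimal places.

Rhenium pattern (n=1): 0.3740 : 0.6260
Iridium pattern (n=1): 0.3730 : 0.6270
Convolve the two distributions (both contribute in 2-u steps):
  M: 0.3740×0.3730 = 0.139502
  M+2: 0.3740×0.6270 + 0.6260×0.3730 = 0.467996
  M+4: 0.6260×0.6270 = 0.392502
Scale to base peak (0.467996) = 100: 29.81 : 100.00 : 83.87

29.81 : 100.00 : 83.87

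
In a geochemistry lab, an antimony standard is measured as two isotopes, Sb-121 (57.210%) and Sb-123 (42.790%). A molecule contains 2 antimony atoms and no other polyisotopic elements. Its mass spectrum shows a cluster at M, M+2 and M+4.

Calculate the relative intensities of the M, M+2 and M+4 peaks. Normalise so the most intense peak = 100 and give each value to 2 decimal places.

Expanding (0.57210 + 0.42790)^2:
P(M) = 0.57210^2 = 0.327298
P(M+2) = 2 × 0.57210^1 × 0.42790^1 = 0.489603
P(M+4) = 0.42790^2 = 0.183098
The M+2 peak is largest (0.489603); scaling to 100 gives 66.85 : 100.00 : 37.40.

66.85 : 100.00 : 37.40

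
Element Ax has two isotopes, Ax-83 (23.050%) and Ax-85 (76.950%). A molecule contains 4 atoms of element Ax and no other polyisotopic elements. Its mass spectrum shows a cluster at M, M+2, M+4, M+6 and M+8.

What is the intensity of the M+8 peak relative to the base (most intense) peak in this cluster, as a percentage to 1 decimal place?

83.5%

(0.23050 + 0.76950)^4 gives M 0.0028, M+2 0.0377, M+4 0.1888, M+6 0.4201, M+8 0.3506; the largest is M+6.
P(M+6) = C(4,3) × 0.23050^1 × 0.76950^3 = 4 × 0.2305 × 0.45564423 = 0.420104 (base)
P(M+8) = C(4,4) × 0.23050^0 × 0.76950^4 = 1 × 1.0000 × 0.35061823 = 0.350618
Relative intensity = 0.350618 / 0.420104 × 100 = 83.5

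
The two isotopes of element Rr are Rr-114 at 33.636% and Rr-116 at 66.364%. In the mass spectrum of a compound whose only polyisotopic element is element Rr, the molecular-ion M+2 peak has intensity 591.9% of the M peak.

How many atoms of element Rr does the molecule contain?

3

With n Rr atoms, P(M+2)/P(M) = C(n,1)·p^(n−1)q / p^n = n·q/p = n · 0.66364/0.33636.
n = 5.919 × 0.33636/0.66364 = 3.00 ≈ 3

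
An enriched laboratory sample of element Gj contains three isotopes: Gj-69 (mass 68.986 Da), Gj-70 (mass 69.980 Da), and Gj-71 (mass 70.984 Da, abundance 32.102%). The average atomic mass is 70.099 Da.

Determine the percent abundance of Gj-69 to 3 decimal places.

20.453%

Let x and y be the fractions of Gj-69 and Gj-70. Then x + y = 1 − 0.32102 = 0.67898 and 68.986x + 69.980y = 70.099 − 0.32102×70.984 = 47.31171632.
Substituting: 68.986x + 69.980(0.67898 − x) = 47.31171632
(68.986 − 69.980)x = -0.20330408  ⇒  x = 0.20453, y = 0.47445
Gj-69: 20.453%, Gj-70: 47.445%.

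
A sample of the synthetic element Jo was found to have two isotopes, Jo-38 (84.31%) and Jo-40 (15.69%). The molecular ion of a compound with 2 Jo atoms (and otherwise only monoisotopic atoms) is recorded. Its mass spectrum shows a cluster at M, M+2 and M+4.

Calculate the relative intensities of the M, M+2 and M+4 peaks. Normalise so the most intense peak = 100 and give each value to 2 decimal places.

Expanding (0.8431 + 0.1569)^2:
P(M) = 0.8431^2 = 0.710818
P(M+2) = 2 × 0.8431^1 × 0.1569^1 = 0.264565
P(M+4) = 0.1569^2 = 0.024618
The M peak is largest (0.710818); scaling to 100 gives 100.00 : 37.22 : 3.46.

100.00 : 37.22 : 3.46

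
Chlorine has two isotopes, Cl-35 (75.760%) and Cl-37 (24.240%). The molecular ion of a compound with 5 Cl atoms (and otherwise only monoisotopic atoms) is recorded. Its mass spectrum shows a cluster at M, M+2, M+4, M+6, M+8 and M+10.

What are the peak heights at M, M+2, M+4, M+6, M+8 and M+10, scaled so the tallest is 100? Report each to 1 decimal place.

62.5 : 100.0 : 64.0 : 20.5 : 3.3 : 0.2

The 5 Cl atoms are independent, so intensities follow the terms of (0.75760 + 0.24240)^5.
P(M) = 0.75760^5 = 0.249574
P(M+2) = 5 × 0.75760^4 × 0.24240^1 = 0.399266
P(M+4) = 10 × 0.75760^3 × 0.24240^2 = 0.255497
P(M+6) = 10 × 0.75760^2 × 0.24240^3 = 0.081748
P(M+8) = 5 × 0.75760^1 × 0.24240^4 = 0.013078
P(M+10) = 0.24240^5 = 0.000837
The M+2 peak is largest (0.399266); scaling to 100 gives 62.5 : 100.0 : 64.0 : 20.5 : 3.3 : 0.2.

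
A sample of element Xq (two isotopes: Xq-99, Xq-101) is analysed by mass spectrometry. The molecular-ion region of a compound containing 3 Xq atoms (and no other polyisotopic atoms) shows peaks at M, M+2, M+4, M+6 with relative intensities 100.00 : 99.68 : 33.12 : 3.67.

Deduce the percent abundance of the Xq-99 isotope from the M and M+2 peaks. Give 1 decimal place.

75.1%

If p is the fraction of Xq that is Xq-99, then I(M+2)/I(M) = [C(3,1)·p^2·(1−p)] / p^3 = 3·(1−p)/p = 99.68/100.00 = 0.9968
(1−p)/p = 0.9968/3 = 0.3323  ⇒  p = 1/(1 + 0.3323) = 0.7506
Xq-99: 75.1%, Xq-101: 24.9%.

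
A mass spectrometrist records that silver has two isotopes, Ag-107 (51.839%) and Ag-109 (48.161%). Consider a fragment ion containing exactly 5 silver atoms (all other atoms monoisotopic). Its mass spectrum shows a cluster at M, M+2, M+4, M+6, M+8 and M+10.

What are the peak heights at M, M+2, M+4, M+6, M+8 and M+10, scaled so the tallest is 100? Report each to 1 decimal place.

11.6 : 53.8 : 100.0 : 92.9 : 43.2 : 8.0

Expanding (0.51839 + 0.48161)^5:
P(M) = 0.51839^5 = 0.037435
P(M+2) = 5 × 0.51839^4 × 0.48161^1 = 0.173897
P(M+4) = 10 × 0.51839^3 × 0.48161^2 = 0.323118
P(M+6) = 10 × 0.51839^2 × 0.48161^3 = 0.300192
P(M+8) = 5 × 0.51839^1 × 0.48161^4 = 0.139447
P(M+10) = 0.48161^5 = 0.025911
The M+4 peak is largest (0.323118); scaling to 100 gives 11.6 : 53.8 : 100.0 : 92.9 : 43.2 : 8.0.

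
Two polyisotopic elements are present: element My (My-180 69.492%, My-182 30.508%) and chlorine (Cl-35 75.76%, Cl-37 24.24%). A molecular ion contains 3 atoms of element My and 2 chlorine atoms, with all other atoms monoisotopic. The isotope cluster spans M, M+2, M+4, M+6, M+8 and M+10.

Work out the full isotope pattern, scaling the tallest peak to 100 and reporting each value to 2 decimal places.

51.10 : 100.00 : 77.84 : 30.12 : 5.79 : 0.44

Element My pattern (n=3): 0.33558646 : 0.44198203 : 0.19403655 : 0.02839496
Chlorine pattern (n=2): 0.57395776 : 0.36728448 : 0.05875776
Convolve the two distributions (both contribute in 2-u steps):
  M: 0.33558646×0.57395776 = 0.192612
  M+2: 0.33558646×0.36728448 + 0.44198203×0.57395776 = 0.376935
  M+4: 0.33558646×0.05875776 + 0.44198203×0.36728448 + 0.19403655×0.57395776 = 0.293420
  M+6: 0.44198203×0.05875776 + 0.19403655×0.36728448 + 0.02839496×0.57395776 = 0.113534
  M+8: 0.19403655×0.05875776 + 0.02839496×0.36728448 = 0.021830
  M+10: 0.02839496×0.05875776 = 0.001668
Scale to base peak (0.376935) = 100: 51.10 : 100.00 : 77.84 : 30.12 : 5.79 : 0.44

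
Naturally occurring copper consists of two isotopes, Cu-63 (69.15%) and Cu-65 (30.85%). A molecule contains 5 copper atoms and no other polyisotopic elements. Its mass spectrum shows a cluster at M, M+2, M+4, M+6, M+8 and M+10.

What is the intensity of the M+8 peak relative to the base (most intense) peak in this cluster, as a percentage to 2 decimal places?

8.88%

Binomial terms of (0.6915 + 0.3085)^5: M 0.1581, M+2 0.3527, M+4 0.3147, M+6 0.1404, M+8 0.0313, M+10 0.0028 → M+2 is the base peak.
P(M+2) = C(5,1) × 0.6915^4 × 0.3085^1 = 5 × 0.2286487 × 0.3085 = 0.352691 (base)
P(M+8) = C(5,4) × 0.6915^1 × 0.3085^4 = 5 × 0.6915 × 0.00905776 = 0.031317
Relative intensity = 0.031317 / 0.352691 × 100 = 8.88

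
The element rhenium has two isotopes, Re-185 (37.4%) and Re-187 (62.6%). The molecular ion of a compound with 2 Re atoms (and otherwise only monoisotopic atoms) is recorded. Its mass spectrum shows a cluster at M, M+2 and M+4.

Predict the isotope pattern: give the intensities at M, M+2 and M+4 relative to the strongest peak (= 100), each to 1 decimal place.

Each Re atom is independently Re-185 (p = 0.374) or Re-187 (q = 0.626); the cluster is the binomial expansion (p + q)^2.
P(M) = 0.374^2 = 0.139876
P(M+2) = 2 × 0.374^1 × 0.626^1 = 0.468248
P(M+4) = 0.626^2 = 0.391876
The M+2 peak is largest (0.468248); scaling to 100 gives 29.9 : 100.0 : 83.7.

29.9 : 100.0 : 83.7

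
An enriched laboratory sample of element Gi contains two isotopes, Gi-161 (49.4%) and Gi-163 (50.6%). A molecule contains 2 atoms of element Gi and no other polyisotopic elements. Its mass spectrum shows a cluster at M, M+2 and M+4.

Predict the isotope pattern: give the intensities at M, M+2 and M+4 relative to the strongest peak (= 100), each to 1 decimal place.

48.8 : 100.0 : 51.2

Each Gi atom is independently Gi-161 (p = 0.494) or Gi-163 (q = 0.506); the cluster is the binomial expansion (p + q)^2.
P(M) = 0.494^2 = 0.244036
P(M+2) = 2 × 0.494^1 × 0.506^1 = 0.499928
P(M+4) = 0.506^2 = 0.256036
The M+2 peak is largest (0.499928); scaling to 100 gives 48.8 : 100.0 : 51.2.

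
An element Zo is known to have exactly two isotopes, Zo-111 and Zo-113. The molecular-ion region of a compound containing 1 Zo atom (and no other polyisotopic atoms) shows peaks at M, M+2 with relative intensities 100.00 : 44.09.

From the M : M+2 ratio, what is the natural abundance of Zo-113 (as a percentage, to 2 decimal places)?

30.60%

Let p = fractional abundance of Zo-111. I(M+2)/I(M) = [C(1,1)·p^0·(1−p)] / p^1 = 1·(1−p)/p = 44.09/100.00 = 0.4409
(1−p)/p = 0.4409/1 = 0.4409  ⇒  p = 1/(1 + 0.4409) = 0.6940
Zo-111: 69.40%, Zo-113: 30.60%.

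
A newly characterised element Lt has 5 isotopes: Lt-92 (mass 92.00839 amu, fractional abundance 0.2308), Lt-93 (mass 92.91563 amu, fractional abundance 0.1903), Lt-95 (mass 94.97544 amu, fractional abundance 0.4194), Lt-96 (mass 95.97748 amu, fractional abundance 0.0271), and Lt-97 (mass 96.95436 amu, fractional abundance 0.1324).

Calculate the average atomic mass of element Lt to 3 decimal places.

94.188 amu

Average mass = Σ (abundance × isotope mass) = 0.2308 × 92.00839 + 0.1903 × 92.91563 + 0.4194 × 94.97544 + 0.0271 × 95.97748 + 0.1324 × 96.95436
= 21.235536 + 17.681844 + 39.832700 + 2.600990 + 12.836757 = 94.187827 amu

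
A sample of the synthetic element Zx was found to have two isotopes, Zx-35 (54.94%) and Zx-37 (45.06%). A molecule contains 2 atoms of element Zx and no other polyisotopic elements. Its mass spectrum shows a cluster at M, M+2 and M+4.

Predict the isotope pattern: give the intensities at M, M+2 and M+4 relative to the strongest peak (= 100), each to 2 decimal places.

60.96 : 100.00 : 41.01

Expanding (0.5494 + 0.4506)^2:
P(M) = 0.5494^2 = 0.301840
P(M+2) = 2 × 0.5494^1 × 0.4506^1 = 0.495119
P(M+4) = 0.4506^2 = 0.203040
The M+2 peak is largest (0.495119); scaling to 100 gives 60.96 : 100.00 : 41.01.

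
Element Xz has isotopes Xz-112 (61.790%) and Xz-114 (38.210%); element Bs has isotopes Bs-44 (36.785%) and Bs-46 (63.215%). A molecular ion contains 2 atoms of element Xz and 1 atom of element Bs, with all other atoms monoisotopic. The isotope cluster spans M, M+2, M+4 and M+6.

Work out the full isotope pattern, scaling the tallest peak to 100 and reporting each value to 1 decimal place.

Element Xz pattern (n=2): 0.38180041 : 0.47219918 : 0.14600041
Element Bs pattern (n=1): 0.36785 : 0.63215
Convolve the two distributions (both contribute in 2-u steps):
  M: 0.38180041×0.36785 = 0.140445
  M+2: 0.38180041×0.63215 + 0.47219918×0.36785 = 0.415054
  M+4: 0.47219918×0.63215 + 0.14600041×0.36785 = 0.352207
  M+6: 0.14600041×0.63215 = 0.092294
Scale to base peak (0.415054) = 100: 33.8 : 100.0 : 84.9 : 22.2

33.8 : 100.0 : 84.9 : 22.2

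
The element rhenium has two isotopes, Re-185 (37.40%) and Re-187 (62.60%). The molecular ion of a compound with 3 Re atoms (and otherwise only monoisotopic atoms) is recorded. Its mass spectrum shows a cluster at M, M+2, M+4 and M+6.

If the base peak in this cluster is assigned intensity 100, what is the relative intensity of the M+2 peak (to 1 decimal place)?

59.7

Term probabilities: M 0.0523, M+2 0.2627, M+4 0.4397, M+6 0.2453. Base peak = M+4.
P(M+4) = C(3,2) × 0.3740^1 × 0.6260^2 = 3 × 0.3740 × 0.391876 = 0.439685 (base)
P(M+2) = C(3,1) × 0.3740^2 × 0.6260^1 = 3 × 0.139876 × 0.6260 = 0.262687
Relative intensity = 0.262687 / 0.439685 × 100 = 59.7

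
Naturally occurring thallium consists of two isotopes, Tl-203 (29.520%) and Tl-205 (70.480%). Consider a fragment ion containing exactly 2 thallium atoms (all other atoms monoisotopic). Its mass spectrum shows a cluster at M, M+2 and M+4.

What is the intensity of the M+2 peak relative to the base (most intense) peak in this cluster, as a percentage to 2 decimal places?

83.77%

Binomial terms of (0.29520 + 0.70480)^2: M 0.0871, M+2 0.4161, M+4 0.4967 → M+4 is the base peak.
P(M+4) = C(2,2) × 0.29520^0 × 0.70480^2 = 1 × 1.0000 × 0.49674304 = 0.496743 (base)
P(M+2) = C(2,1) × 0.29520^1 × 0.70480^1 = 2 × 0.2952 × 0.7048 = 0.416114
Relative intensity = 0.416114 / 0.496743 × 100 = 83.77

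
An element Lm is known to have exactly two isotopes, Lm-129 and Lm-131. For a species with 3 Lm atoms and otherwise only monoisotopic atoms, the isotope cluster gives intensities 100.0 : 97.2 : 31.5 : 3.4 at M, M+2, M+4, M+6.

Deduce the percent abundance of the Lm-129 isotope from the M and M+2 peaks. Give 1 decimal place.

Let p = fractional abundance of Lm-129. I(M+2)/I(M) = [C(3,1)·p^2·(1−p)] / p^3 = 3·(1−p)/p = 97.2/100.0 = 0.9720
(1−p)/p = 0.9720/3 = 0.3240  ⇒  p = 1/(1 + 0.3240) = 0.7553
Lm-129: 75.5%, Lm-131: 24.5%.

75.5%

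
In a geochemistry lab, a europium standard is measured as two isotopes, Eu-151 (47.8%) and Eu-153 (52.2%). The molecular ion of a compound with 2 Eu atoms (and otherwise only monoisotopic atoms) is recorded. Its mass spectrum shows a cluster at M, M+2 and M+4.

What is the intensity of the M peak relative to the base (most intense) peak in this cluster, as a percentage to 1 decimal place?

Term probabilities: M 0.2285, M+2 0.4990, M+4 0.2725. Base peak = M+2.
P(M+2) = C(2,1) × 0.478^1 × 0.522^1 = 2 × 0.4780 × 0.5220 = 0.499032 (base)
P(M) = C(2,0) × 0.478^2 × 0.522^0 = 1 × 0.228484 × 1.0000 = 0.228484
Relative intensity = 0.228484 / 0.499032 × 100 = 45.8

45.8%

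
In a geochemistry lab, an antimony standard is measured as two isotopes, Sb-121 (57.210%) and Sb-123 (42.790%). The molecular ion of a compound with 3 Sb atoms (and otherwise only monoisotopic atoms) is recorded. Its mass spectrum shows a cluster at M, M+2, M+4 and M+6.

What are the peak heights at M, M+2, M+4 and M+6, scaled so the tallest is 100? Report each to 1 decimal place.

44.6 : 100.0 : 74.8 : 18.6

Expanding (0.57210 + 0.42790)^3:
P(M) = 0.57210^3 = 0.187247
P(M+2) = 3 × 0.57210^2 × 0.42790^1 = 0.420153
P(M+4) = 3 × 0.57210^1 × 0.42790^2 = 0.314252
P(M+6) = 0.42790^3 = 0.078348
The M+2 peak is largest (0.420153); scaling to 100 gives 44.6 : 100.0 : 74.8 : 18.6.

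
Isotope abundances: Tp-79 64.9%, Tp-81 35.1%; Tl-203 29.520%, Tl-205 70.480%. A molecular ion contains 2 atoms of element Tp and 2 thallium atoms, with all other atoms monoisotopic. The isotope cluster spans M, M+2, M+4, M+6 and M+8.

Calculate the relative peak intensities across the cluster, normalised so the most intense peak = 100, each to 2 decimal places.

Element Tp pattern (n=2): 0.421201 : 0.455598 : 0.123201
Thallium pattern (n=2): 0.08714304 : 0.41611392 : 0.49674304
Convolve the two distributions (both contribute in 2-u steps):
  M: 0.421201×0.08714304 = 0.036705
  M+2: 0.421201×0.41611392 + 0.455598×0.08714304 = 0.214970
  M+4: 0.421201×0.49674304 + 0.455598×0.41611392 + 0.123201×0.08714304 = 0.409545
  M+6: 0.455598×0.49674304 + 0.123201×0.41611392 = 0.277581
  M+8: 0.123201×0.49674304 = 0.061199
Scale to base peak (0.409545) = 100: 8.96 : 52.49 : 100.00 : 67.78 : 14.94

8.96 : 52.49 : 100.00 : 67.78 : 14.94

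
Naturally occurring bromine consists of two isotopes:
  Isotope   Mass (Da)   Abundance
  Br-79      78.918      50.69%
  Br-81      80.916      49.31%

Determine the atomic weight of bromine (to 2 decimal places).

Ar = Σ fᵢ·mᵢ = 0.5069 × 78.918 + 0.4931 × 80.916
= 40.0035 + 39.8997 = 79.9032 Da

79.90 Da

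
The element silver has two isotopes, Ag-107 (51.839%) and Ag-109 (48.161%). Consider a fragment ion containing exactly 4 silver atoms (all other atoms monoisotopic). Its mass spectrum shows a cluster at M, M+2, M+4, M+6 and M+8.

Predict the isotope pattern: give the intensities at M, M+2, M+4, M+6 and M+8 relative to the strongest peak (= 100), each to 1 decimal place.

19.3 : 71.8 : 100.0 : 61.9 : 14.4

Expanding (0.51839 + 0.48161)^4:
P(M) = 0.51839^4 = 0.072215
P(M+2) = 4 × 0.51839^3 × 0.48161^1 = 0.268365
P(M+4) = 6 × 0.51839^2 × 0.48161^2 = 0.373986
P(M+6) = 4 × 0.51839^1 × 0.48161^3 = 0.231634
P(M+8) = 0.48161^4 = 0.053800
The M+4 peak is largest (0.373986); scaling to 100 gives 19.3 : 71.8 : 100.0 : 61.9 : 14.4.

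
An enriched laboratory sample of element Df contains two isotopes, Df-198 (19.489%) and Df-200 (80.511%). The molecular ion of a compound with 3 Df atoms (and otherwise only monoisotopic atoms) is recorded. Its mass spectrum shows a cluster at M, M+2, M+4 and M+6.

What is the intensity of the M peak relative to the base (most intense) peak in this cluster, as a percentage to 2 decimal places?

(0.19489 + 0.80511)^3 gives M 0.0074, M+2 0.0917, M+4 0.3790, M+6 0.5219; the largest is M+6.
P(M+6) = C(3,3) × 0.19489^0 × 0.80511^3 = 1 × 1.0000 × 0.521874 = 0.521874 (base)
P(M) = C(3,0) × 0.19489^3 × 0.80511^0 = 1 × 0.00740233 × 1.0000 = 0.007402
Relative intensity = 0.007402 / 0.521874 × 100 = 1.42

1.42%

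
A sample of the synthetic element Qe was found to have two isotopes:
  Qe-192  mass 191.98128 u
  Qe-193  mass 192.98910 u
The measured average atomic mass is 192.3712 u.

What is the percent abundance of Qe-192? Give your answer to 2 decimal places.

Writing the weighted mean with unknown fraction x of Qe-192:
191.98128·x + 192.98910·(1 − x) = 192.3712
(191.98128 − 192.98910)·x = 192.3712 − 192.98910
x = -0.61790 / -1.00782 = 0.61311 → 61.31% Qe-192, 38.69% Qe-193.

61.31%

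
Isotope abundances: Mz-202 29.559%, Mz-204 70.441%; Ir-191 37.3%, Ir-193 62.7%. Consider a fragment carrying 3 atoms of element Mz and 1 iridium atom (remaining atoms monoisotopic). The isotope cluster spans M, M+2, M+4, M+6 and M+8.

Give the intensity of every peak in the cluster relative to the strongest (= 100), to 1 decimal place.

2.4 : 20.9 : 68.9 : 100.0 : 53.9

Element Mz pattern (n=3): 0.02582672 : 0.18464019 : 0.44000946 : 0.34952363
Iridium pattern (n=1): 0.3730 : 0.6270
Convolve the two distributions (both contribute in 2-u steps):
  M: 0.02582672×0.3730 = 0.009633
  M+2: 0.02582672×0.6270 + 0.18464019×0.3730 = 0.085064
  M+4: 0.18464019×0.6270 + 0.44000946×0.3730 = 0.279893
  M+6: 0.44000946×0.6270 + 0.34952363×0.3730 = 0.406258
  M+8: 0.34952363×0.6270 = 0.219151
Scale to base peak (0.406258) = 100: 2.4 : 20.9 : 68.9 : 100.0 : 53.9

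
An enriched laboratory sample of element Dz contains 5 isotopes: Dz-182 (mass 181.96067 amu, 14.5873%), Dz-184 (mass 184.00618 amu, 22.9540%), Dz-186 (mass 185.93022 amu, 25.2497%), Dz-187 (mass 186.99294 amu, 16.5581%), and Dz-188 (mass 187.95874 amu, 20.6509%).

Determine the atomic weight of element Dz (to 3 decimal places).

185.504 amu

The abundance-weighted mean is 0.145873 × 181.96067 + 0.229540 × 184.00618 + 0.252497 × 185.93022 + 0.165581 × 186.99294 + 0.206509 × 187.95874
= 26.543149 + 42.236779 + 46.946823 + 30.962478 + 38.815171 = 185.504400 amu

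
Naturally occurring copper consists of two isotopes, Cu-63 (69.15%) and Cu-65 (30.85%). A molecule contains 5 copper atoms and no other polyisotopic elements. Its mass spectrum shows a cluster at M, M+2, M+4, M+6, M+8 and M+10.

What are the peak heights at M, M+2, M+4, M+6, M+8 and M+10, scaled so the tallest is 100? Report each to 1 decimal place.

44.8 : 100.0 : 89.2 : 39.8 : 8.9 : 0.8

Each Cu atom is independently Cu-63 (p = 0.6915) or Cu-65 (q = 0.3085); the cluster is the binomial expansion (p + q)^5.
P(M) = 0.6915^5 = 0.158111
P(M+2) = 5 × 0.6915^4 × 0.3085^1 = 0.352691
P(M+4) = 10 × 0.6915^3 × 0.3085^2 = 0.314693
P(M+6) = 10 × 0.6915^2 × 0.3085^3 = 0.140394
P(M+8) = 5 × 0.6915^1 × 0.3085^4 = 0.031317
P(M+10) = 0.3085^5 = 0.002794
The M+2 peak is largest (0.352691); scaling to 100 gives 44.8 : 100.0 : 89.2 : 39.8 : 8.9 : 0.8.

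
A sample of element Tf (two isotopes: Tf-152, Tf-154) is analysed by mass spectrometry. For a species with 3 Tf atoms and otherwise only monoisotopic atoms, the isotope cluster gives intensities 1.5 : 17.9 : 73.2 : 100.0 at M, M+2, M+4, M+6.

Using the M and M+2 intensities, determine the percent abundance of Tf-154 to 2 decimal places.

If p is the fraction of Tf that is Tf-152, then I(M+2)/I(M) = [C(3,1)·p^2·(1−p)] / p^3 = 3·(1−p)/p = 17.9/1.5 = 11.9333
(1−p)/p = 11.9333/3 = 3.9778  ⇒  p = 1/(1 + 3.9778) = 0.2009
Tf-152: 20.09%, Tf-154: 79.91%.

79.91%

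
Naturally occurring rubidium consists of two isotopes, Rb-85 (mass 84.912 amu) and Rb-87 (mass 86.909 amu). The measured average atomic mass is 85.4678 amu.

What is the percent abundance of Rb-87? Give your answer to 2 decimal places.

With x = fraction of Rb-85 (so Rb-87 is 1 − x):
84.912·x + 86.909·(1 − x) = 85.4678
(84.912 − 86.909)·x = 85.4678 − 86.909
x = -1.4412 / -1.997 = 0.72168 → 72.17% Rb-85, 27.83% Rb-87.

27.83%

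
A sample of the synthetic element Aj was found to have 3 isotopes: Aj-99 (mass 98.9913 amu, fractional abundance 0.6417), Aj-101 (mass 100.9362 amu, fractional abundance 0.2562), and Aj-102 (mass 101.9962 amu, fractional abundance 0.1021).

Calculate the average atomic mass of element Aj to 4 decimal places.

99.7964 amu

The abundance-weighted mean is 0.6417 × 98.9913 + 0.2562 × 100.9362 + 0.1021 × 101.9962
= 63.52272 + 25.85985 + 10.41381 = 99.79638 amu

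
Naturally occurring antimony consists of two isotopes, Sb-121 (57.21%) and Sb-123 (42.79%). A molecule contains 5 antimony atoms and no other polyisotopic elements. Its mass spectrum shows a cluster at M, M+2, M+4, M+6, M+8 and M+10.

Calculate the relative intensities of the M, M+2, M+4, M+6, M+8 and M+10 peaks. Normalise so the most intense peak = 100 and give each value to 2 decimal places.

17.88 : 66.85 : 100.00 : 74.79 : 27.97 : 4.18

The 5 Sb atoms are independent, so intensities follow the terms of (0.5721 + 0.4279)^5.
P(M) = 0.5721^5 = 0.061286
P(M+2) = 5 × 0.5721^4 × 0.4279^1 = 0.229192
P(M+4) = 10 × 0.5721^3 × 0.4279^2 = 0.342847
P(M+6) = 10 × 0.5721^2 × 0.4279^3 = 0.256431
P(M+8) = 5 × 0.5721^1 × 0.4279^4 = 0.095898
P(M+10) = 0.4279^5 = 0.014345
The M+4 peak is largest (0.342847); scaling to 100 gives 17.88 : 66.85 : 100.00 : 74.79 : 27.97 : 4.18.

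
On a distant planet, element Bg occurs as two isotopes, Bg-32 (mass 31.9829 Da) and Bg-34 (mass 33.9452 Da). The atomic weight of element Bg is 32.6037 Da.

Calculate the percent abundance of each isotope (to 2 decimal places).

Let x be the fractional abundance of Bg-32; then Bg-34 has abundance 1 − x.
31.9829·x + 33.9452·(1 − x) = 32.6037
(31.9829 − 33.9452)·x = 32.6037 − 33.9452
x = -1.3415 / -1.9623 = 0.68364 → 68.36% Bg-32, 31.64% Bg-34.

Bg-32: 68.36%, Bg-34: 31.64%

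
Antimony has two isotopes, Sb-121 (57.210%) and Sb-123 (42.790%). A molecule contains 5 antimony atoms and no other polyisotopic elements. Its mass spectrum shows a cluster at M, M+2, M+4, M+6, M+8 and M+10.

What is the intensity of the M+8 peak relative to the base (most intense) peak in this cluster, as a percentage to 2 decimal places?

Binomial terms of (0.57210 + 0.42790)^5: M 0.0613, M+2 0.2292, M+4 0.3428, M+6 0.2564, M+8 0.0959, M+10 0.0143 → M+4 is the base peak.
P(M+4) = C(5,2) × 0.57210^3 × 0.42790^2 = 10 × 0.18724742 × 0.18309841 = 0.342847 (base)
P(M+8) = C(5,4) × 0.57210^1 × 0.42790^4 = 5 × 0.5721 × 0.03352503 = 0.095898
Relative intensity = 0.095898 / 0.342847 × 100 = 27.97

27.97%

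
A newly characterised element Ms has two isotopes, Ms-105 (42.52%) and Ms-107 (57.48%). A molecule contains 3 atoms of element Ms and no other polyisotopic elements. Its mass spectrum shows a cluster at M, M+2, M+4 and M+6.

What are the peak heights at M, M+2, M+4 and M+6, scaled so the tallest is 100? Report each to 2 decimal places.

Each Ms atom is independently Ms-105 (p = 0.4252) or Ms-107 (q = 0.5748); the cluster is the binomial expansion (p + q)^3.
P(M) = 0.4252^3 = 0.076874
P(M+2) = 3 × 0.4252^2 × 0.5748^1 = 0.311763
P(M+4) = 3 × 0.4252^1 × 0.5748^2 = 0.421452
P(M+6) = 0.5748^3 = 0.189911
The M+4 peak is largest (0.421452); scaling to 100 gives 18.24 : 73.97 : 100.00 : 45.06.

18.24 : 73.97 : 100.00 : 45.06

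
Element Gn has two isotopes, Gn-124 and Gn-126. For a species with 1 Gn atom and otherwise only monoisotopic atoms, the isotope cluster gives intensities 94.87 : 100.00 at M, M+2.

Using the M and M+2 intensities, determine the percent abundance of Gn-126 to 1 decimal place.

51.3%

Let p = fractional abundance of Gn-124. I(M+2)/I(M) = [C(1,1)·p^0·(1−p)] / p^1 = 1·(1−p)/p = 100.00/94.87 = 1.0541
(1−p)/p = 1.0541/1 = 1.0541  ⇒  p = 1/(1 + 1.0541) = 0.4868
Gn-124: 48.7%, Gn-126: 51.3%.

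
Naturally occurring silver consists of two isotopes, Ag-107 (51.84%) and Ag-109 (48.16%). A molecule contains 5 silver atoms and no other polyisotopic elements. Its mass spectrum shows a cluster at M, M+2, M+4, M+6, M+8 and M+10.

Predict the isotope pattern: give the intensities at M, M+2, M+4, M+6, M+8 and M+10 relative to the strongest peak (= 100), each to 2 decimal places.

The 5 Ag atoms are independent, so intensities follow the terms of (0.5184 + 0.4816)^5.
P(M) = 0.5184^5 = 0.037439
P(M+2) = 5 × 0.5184^4 × 0.4816^1 = 0.173907
P(M+4) = 10 × 0.5184^3 × 0.4816^2 = 0.323123
P(M+6) = 10 × 0.5184^2 × 0.4816^3 = 0.300185
P(M+8) = 5 × 0.5184^1 × 0.4816^4 = 0.139438
P(M+10) = 0.4816^5 = 0.025908
The M+4 peak is largest (0.323123); scaling to 100 gives 11.59 : 53.82 : 100.00 : 92.90 : 43.15 : 8.02.

11.59 : 53.82 : 100.00 : 92.90 : 43.15 : 8.02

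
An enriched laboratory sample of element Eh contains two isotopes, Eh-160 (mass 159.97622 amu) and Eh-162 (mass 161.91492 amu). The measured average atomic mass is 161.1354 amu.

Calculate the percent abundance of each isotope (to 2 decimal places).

Let x be the fractional abundance of Eh-160; then Eh-162 has abundance 1 − x.
159.97622·x + 161.91492·(1 − x) = 161.1354
(159.97622 − 161.91492)·x = 161.1354 − 161.91492
x = -0.77952 / -1.93870 = 0.40208 → 40.21% Eh-160, 59.79% Eh-162.

Eh-160: 40.21%, Eh-162: 59.79%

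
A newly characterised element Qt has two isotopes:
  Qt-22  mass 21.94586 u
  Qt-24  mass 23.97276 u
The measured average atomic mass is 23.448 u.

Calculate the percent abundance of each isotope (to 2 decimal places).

Qt-22: 25.89%, Qt-24: 74.11%

Writing the weighted mean with unknown fraction x of Qt-22:
21.94586·x + 23.97276·(1 − x) = 23.448
(21.94586 − 23.97276)·x = 23.448 − 23.97276
x = -0.52476 / -2.02690 = 0.25890 → 25.89% Qt-22, 74.11% Qt-24.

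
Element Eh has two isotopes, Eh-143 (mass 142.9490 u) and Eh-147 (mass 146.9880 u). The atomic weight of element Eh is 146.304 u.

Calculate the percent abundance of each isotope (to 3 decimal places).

Let x be the fractional abundance of Eh-143; then Eh-147 has abundance 1 − x.
142.9490·x + 146.9880·(1 − x) = 146.304
(142.9490 − 146.9880)·x = 146.304 − 146.9880
x = -0.6840 / -4.0390 = 0.16935 → 16.935% Eh-143, 83.065% Eh-147.

Eh-143: 16.935%, Eh-147: 83.065%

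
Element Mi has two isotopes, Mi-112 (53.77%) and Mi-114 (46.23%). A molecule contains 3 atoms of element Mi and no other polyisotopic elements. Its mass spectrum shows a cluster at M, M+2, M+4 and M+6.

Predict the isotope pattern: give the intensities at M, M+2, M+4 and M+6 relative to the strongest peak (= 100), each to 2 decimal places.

38.77 : 100.00 : 85.98 : 24.64

Each Mi atom is independently Mi-112 (p = 0.5377) or Mi-114 (q = 0.4623); the cluster is the binomial expansion (p + q)^3.
P(M) = 0.5377^3 = 0.155461
P(M+2) = 3 × 0.5377^2 × 0.4623^1 = 0.400982
P(M+4) = 3 × 0.5377^1 × 0.4623^2 = 0.344754
P(M+6) = 0.4623^3 = 0.098803
The M+2 peak is largest (0.400982); scaling to 100 gives 38.77 : 100.00 : 85.98 : 24.64.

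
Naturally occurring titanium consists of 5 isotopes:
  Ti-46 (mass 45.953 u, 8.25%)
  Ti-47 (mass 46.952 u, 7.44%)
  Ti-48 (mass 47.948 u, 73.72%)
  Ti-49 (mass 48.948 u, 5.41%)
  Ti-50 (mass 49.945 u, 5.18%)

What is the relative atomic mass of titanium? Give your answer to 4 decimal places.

47.8669 u

The abundance-weighted mean is 0.0825 × 45.953 + 0.0744 × 46.952 + 0.7372 × 47.948 + 0.0541 × 48.948 + 0.0518 × 49.945
= 3.79112 + 3.49323 + 35.34727 + 2.64809 + 2.58715 = 47.86686 u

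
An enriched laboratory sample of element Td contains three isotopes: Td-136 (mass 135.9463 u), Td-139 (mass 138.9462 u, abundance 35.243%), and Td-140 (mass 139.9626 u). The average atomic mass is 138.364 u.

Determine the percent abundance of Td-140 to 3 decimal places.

33.873%

The remaining 64.757% is split between Td-136 (fraction x) and Td-140 (fraction 0.64757 − x).
Substituting: 135.9463x + 139.9626(0.64757 − x) = 89.395190734
(135.9463 − 139.9626)x = -1.240390148  ⇒  x = 0.30884, y = 0.33873
Td-136: 30.884%, Td-140: 33.873%.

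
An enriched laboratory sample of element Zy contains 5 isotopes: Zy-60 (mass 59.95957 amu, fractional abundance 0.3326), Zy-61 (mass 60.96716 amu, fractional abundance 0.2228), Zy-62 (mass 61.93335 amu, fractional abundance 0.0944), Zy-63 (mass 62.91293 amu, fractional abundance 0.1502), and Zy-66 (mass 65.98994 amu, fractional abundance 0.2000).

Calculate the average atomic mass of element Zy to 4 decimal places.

The abundance-weighted mean is 0.3326 × 59.95957 + 0.2228 × 60.96716 + 0.0944 × 61.93335 + 0.1502 × 62.91293 + 0.2000 × 65.98994
= 19.942553 + 13.583483 + 5.846508 + 9.449522 + 13.197988 = 62.020054 amu

62.0201 amu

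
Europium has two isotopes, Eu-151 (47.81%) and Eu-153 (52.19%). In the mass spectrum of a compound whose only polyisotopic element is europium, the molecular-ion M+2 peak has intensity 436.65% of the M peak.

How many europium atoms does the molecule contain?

For n independent Eu atoms, I(M+2)/I(M) = n · (abundance Eu-153) / (abundance Eu-151) = n · 0.5219/0.4781.
n = 4.3665 × 0.4781/0.5219 = 4.00 ≈ 4

4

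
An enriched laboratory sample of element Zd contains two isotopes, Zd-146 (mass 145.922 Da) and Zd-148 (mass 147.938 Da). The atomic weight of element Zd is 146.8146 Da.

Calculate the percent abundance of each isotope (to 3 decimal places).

Zd-146: 55.724%, Zd-148: 44.276%

Let x be the fractional abundance of Zd-146; then Zd-148 has abundance 1 − x.
145.922·x + 147.938·(1 − x) = 146.8146
(145.922 − 147.938)·x = 146.8146 − 147.938
x = -1.1234 / -2.016 = 0.55724 → 55.724% Zd-146, 44.276% Zd-148.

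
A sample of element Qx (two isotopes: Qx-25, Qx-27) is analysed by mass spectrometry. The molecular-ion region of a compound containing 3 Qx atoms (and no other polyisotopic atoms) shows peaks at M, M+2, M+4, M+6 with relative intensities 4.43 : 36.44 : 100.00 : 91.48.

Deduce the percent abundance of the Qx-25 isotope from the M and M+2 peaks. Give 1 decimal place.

26.7%

Write p for the Qx-25 fraction. I(M+2)/I(M) = [C(3,1)·p^2·(1−p)] / p^3 = 3·(1−p)/p = 36.44/4.43 = 8.2257
(1−p)/p = 8.2257/3 = 2.7419  ⇒  p = 1/(1 + 2.7419) = 0.2672
Qx-25: 26.7%, Qx-27: 73.3%.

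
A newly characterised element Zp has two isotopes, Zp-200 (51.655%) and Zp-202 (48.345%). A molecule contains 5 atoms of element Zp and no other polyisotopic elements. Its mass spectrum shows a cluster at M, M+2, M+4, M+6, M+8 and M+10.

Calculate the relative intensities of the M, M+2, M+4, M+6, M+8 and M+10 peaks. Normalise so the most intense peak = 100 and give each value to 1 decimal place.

11.4 : 53.4 : 100.0 : 93.6 : 43.8 : 8.2

The 5 Zp atoms are independent, so intensities follow the terms of (0.51655 + 0.48345)^5.
P(M) = 0.51655^5 = 0.036776
P(M+2) = 5 × 0.51655^4 × 0.48345^1 = 0.172096
P(M+4) = 10 × 0.51655^3 × 0.48345^2 = 0.322137
P(M+6) = 10 × 0.51655^2 × 0.48345^3 = 0.301495
P(M+8) = 5 × 0.51655^1 × 0.48345^4 = 0.141088
P(M+10) = 0.48345^5 = 0.026409
The M+4 peak is largest (0.322137); scaling to 100 gives 11.4 : 53.4 : 100.0 : 93.6 : 43.8 : 8.2.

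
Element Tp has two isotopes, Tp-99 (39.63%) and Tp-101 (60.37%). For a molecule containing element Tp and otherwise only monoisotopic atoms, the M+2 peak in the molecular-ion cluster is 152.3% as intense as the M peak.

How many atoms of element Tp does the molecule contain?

With n Tp atoms, P(M+2)/P(M) = C(n,1)·p^(n−1)q / p^n = n·q/p = n · 0.6037/0.3963.
n = 1.523 × 0.3963/0.6037 = 1.00 ≈ 1

1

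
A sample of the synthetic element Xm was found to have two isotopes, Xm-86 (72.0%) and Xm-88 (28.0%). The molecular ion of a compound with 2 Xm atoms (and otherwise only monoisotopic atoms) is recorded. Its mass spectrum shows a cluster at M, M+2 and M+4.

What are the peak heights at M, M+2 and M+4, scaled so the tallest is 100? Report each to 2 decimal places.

The 2 Xm atoms are independent, so intensities follow the terms of (0.720 + 0.280)^2.
P(M) = 0.720^2 = 0.518400
P(M+2) = 2 × 0.720^1 × 0.280^1 = 0.403200
P(M+4) = 0.280^2 = 0.078400
The M peak is largest (0.518400); scaling to 100 gives 100.00 : 77.78 : 15.12.

100.00 : 77.78 : 15.12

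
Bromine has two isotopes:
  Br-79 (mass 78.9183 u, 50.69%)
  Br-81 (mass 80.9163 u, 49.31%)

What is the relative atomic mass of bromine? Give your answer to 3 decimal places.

79.904 u

Weight each isotope mass by its fractional abundance: 0.5069 × 78.9183 + 0.4931 × 80.9163
= 40.00369 + 39.89983 = 79.90352 u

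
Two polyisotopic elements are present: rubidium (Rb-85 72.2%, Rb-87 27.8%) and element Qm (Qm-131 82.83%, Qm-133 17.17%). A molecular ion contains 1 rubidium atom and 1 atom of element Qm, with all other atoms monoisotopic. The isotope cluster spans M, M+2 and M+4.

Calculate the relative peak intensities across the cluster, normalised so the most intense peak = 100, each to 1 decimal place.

100.0 : 59.2 : 8.0

Rubidium pattern (n=1): 0.7220 : 0.2780
Element Qm pattern (n=1): 0.8283 : 0.1717
Convolve the two distributions (both contribute in 2-u steps):
  M: 0.7220×0.8283 = 0.598033
  M+2: 0.7220×0.1717 + 0.2780×0.8283 = 0.354235
  M+4: 0.2780×0.1717 = 0.047733
Scale to base peak (0.598033) = 100: 100.0 : 59.2 : 8.0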